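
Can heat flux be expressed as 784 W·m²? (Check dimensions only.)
No

heat flux has SI base units: kg / s^3
W·m² does NOT reduce to kg / s^3; a valid unit for heat flux would be e.g. W/m².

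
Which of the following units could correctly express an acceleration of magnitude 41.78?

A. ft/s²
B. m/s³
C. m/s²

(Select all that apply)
A, C

acceleration has SI base units: m / s^2

Checking each option against m / s^2:
  A. ft/s²: ✓ matches
  B. m/s³: ✗ does not match
  C. m/s²: ✓ matches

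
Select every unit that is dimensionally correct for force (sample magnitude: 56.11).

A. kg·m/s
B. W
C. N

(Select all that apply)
C

force has SI base units: kg * m / s^2

Checking each option against kg * m / s^2:
  A. kg·m/s: ✗ does not match
  B. W: ✗ does not match
  C. N: ✓ matches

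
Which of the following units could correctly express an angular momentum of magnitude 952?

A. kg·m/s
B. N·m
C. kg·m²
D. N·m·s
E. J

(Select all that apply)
D

angular momentum has SI base units: kg * m^2 / s

Checking each option against kg * m^2 / s:
  A. kg·m/s: ✗ does not match
  B. N·m: ✗ does not match
  C. kg·m²: ✗ does not match
  D. N·m·s: ✓ matches
  E. J: ✗ does not match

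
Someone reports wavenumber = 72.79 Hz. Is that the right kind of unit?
No

wavenumber has SI base units: 1 / m
Hz does NOT reduce to 1 / m; a valid unit for wavenumber would be e.g. 1/m.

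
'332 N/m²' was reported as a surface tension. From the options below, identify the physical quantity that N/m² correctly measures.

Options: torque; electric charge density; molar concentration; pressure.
pressure

surface tension should have units dimensionally equivalent to kg / s^2 (e.g. N/m).
The given unit 'N/m²' reduces to kg / (m * s^2). Of the listed options, that is the dimensionality of pressure.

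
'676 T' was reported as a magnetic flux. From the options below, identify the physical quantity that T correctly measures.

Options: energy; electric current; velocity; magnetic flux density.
magnetic flux density

magnetic flux should have units dimensionally equivalent to kg * m^2 / (A * s^2) (e.g. Wb).
The given unit 'T' reduces to kg / (A * s^2). Of the listed options, that is the dimensionality of magnetic flux density.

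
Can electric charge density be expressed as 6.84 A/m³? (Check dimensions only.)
No

electric charge density has SI base units: A * s / m^3
A/m³ does NOT reduce to A * s / m^3; a valid unit for electric charge density would be e.g. C/m³.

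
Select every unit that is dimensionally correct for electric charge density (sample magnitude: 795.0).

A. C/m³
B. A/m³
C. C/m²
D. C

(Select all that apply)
A

electric charge density has SI base units: A * s / m^3

Checking each option against A * s / m^3:
  A. C/m³: ✓ matches
  B. A/m³: ✗ does not match
  C. C/m²: ✗ does not match
  D. C: ✗ does not match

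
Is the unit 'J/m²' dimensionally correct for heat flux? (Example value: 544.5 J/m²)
No

heat flux has SI base units: kg / s^3
J/m² does NOT reduce to kg / s^3; a valid unit for heat flux would be e.g. W/m².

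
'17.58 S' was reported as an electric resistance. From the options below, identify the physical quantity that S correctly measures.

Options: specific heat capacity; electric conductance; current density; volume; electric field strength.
electric conductance

electric resistance should have units dimensionally equivalent to kg * m^2 / (A^2 * s^3) (e.g. Ω).
The given unit 'S' reduces to A^2 * s^3 / (kg * m^2). Of the listed options, that is the dimensionality of electric conductance.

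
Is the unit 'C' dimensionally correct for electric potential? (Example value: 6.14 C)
No

electric potential has SI base units: kg * m^2 / (A * s^3)
C does NOT reduce to kg * m^2 / (A * s^3); a valid unit for electric potential would be e.g. V.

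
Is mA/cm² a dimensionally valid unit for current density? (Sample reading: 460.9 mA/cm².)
Yes

current density has SI base units: A / m^2
mA/cm² reduces to the same SI base units, so it is a valid unit for current density.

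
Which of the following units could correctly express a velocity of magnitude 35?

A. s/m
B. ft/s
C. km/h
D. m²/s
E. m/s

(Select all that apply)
B, C, E

velocity has SI base units: m / s

Checking each option against m / s:
  A. s/m: ✗ does not match
  B. ft/s: ✓ matches
  C. km/h: ✓ matches
  D. m²/s: ✗ does not match
  E. m/s: ✓ matches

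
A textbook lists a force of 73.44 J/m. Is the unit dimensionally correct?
Yes

force has SI base units: kg * m / s^2
J/m reduces to the same SI base units, so it is a valid unit for force.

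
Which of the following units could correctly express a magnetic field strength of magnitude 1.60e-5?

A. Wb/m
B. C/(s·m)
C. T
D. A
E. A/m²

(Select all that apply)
B

magnetic field strength has SI base units: A / m

Checking each option against A / m:
  A. Wb/m: ✗ does not match
  B. C/(s·m): ✓ matches
  C. T: ✗ does not match
  D. A: ✗ does not match
  E. A/m²: ✗ does not match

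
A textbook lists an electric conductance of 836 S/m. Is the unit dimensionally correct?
No

electric conductance has SI base units: A^2 * s^3 / (kg * m^2)
S/m does NOT reduce to A^2 * s^3 / (kg * m^2); a valid unit for electric conductance would be e.g. S.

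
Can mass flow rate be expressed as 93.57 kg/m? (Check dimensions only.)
No

mass flow rate has SI base units: kg / s
kg/m does NOT reduce to kg / s; a valid unit for mass flow rate would be e.g. kg/s.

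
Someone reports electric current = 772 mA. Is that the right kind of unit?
Yes

electric current has SI base units: A
mA reduces to the same SI base units, so it is a valid unit for electric current.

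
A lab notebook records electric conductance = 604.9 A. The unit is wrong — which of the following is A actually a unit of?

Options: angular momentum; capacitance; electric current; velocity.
electric current

electric conductance should have units dimensionally equivalent to A^2 * s^3 / (kg * m^2) (e.g. S).
The given unit 'A' reduces to A. Of the listed options, that is the dimensionality of electric current.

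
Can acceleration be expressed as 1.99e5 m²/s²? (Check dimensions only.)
No

acceleration has SI base units: m / s^2
m²/s² does NOT reduce to m / s^2; a valid unit for acceleration would be e.g. m/s².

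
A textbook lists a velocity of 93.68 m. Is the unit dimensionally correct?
No

velocity has SI base units: m / s
m does NOT reduce to m / s; a valid unit for velocity would be e.g. m/s.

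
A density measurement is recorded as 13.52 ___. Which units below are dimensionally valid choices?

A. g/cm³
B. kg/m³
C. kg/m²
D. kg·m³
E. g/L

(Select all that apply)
A, B, E

density has SI base units: kg / m^3

Checking each option against kg / m^3:
  A. g/cm³: ✓ matches
  B. kg/m³: ✓ matches
  C. kg/m²: ✗ does not match
  D. kg·m³: ✗ does not match
  E. g/L: ✓ matches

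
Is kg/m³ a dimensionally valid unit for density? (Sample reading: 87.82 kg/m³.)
Yes

density has SI base units: kg / m^3
kg/m³ reduces to the same SI base units, so it is a valid unit for density.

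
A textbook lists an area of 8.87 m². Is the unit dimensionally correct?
Yes

area has SI base units: m^2
m² reduces to the same SI base units, so it is a valid unit for area.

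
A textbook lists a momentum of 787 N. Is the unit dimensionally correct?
No

momentum has SI base units: kg * m / s
N does NOT reduce to kg * m / s; a valid unit for momentum would be e.g. kg·m/s.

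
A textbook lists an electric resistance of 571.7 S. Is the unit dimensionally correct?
No

electric resistance has SI base units: kg * m^2 / (A^2 * s^3)
S does NOT reduce to kg * m^2 / (A^2 * s^3); a valid unit for electric resistance would be e.g. Ω.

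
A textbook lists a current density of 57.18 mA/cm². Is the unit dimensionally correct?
Yes

current density has SI base units: A / m^2
mA/cm² reduces to the same SI base units, so it is a valid unit for current density.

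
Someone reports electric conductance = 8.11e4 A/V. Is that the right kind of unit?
Yes

electric conductance has SI base units: A^2 * s^3 / (kg * m^2)
A/V reduces to the same SI base units, so it is a valid unit for electric conductance.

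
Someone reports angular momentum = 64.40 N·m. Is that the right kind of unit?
No

angular momentum has SI base units: kg * m^2 / s
N·m does NOT reduce to kg * m^2 / s; a valid unit for angular momentum would be e.g. kg·m²/s.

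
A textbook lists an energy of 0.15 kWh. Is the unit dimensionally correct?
Yes

energy has SI base units: kg * m^2 / s^2
kWh reduces to the same SI base units, so it is a valid unit for energy.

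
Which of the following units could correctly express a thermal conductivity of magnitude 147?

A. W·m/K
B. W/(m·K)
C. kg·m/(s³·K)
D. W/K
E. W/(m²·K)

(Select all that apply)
B, C

thermal conductivity has SI base units: kg * m / (s^3 * K)

Checking each option against kg * m / (s^3 * K):
  A. W·m/K: ✗ does not match
  B. W/(m·K): ✓ matches
  C. kg·m/(s³·K): ✓ matches
  D. W/K: ✗ does not match
  E. W/(m²·K): ✗ does not match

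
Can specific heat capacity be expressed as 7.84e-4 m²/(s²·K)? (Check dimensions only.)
Yes

specific heat capacity has SI base units: m^2 / (s^2 * K)
m²/(s²·K) reduces to the same SI base units, so it is a valid unit for specific heat capacity.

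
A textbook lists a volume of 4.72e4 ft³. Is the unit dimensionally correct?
Yes

volume has SI base units: m^3
ft³ reduces to the same SI base units, so it is a valid unit for volume.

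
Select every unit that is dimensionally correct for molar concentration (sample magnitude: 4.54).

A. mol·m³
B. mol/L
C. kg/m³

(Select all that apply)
B

molar concentration has SI base units: mol / m^3

Checking each option against mol / m^3:
  A. mol·m³: ✗ does not match
  B. mol/L: ✓ matches
  C. kg/m³: ✗ does not match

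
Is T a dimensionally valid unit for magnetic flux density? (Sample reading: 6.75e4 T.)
Yes

magnetic flux density has SI base units: kg / (A * s^2)
T reduces to the same SI base units, so it is a valid unit for magnetic flux density.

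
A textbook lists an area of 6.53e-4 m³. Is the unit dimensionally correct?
No

area has SI base units: m^2
m³ does NOT reduce to m^2; a valid unit for area would be e.g. m².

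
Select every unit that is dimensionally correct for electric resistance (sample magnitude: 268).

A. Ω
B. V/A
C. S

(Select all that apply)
A, B

electric resistance has SI base units: kg * m^2 / (A^2 * s^3)

Checking each option against kg * m^2 / (A^2 * s^3):
  A. Ω: ✓ matches
  B. V/A: ✓ matches
  C. S: ✗ does not match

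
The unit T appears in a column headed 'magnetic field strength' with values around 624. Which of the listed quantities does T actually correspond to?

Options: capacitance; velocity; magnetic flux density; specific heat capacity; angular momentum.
magnetic flux density

magnetic field strength should have units dimensionally equivalent to A / m (e.g. A/m).
The given unit 'T' reduces to kg / (A * s^2). Of the listed options, that is the dimensionality of magnetic flux density.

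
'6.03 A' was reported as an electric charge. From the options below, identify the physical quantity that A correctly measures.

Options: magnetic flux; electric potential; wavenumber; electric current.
electric current

electric charge should have units dimensionally equivalent to A * s (e.g. C).
The given unit 'A' reduces to A. Of the listed options, that is the dimensionality of electric current.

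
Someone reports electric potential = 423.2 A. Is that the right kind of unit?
No

electric potential has SI base units: kg * m^2 / (A * s^3)
A does NOT reduce to kg * m^2 / (A * s^3); a valid unit for electric potential would be e.g. V.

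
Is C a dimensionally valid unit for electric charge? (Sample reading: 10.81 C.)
Yes

electric charge has SI base units: A * s
C reduces to the same SI base units, so it is a valid unit for electric charge.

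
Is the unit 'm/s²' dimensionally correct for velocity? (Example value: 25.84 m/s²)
No

velocity has SI base units: m / s
m/s² does NOT reduce to m / s; a valid unit for velocity would be e.g. m/s.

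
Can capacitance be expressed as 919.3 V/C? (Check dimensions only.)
No

capacitance has SI base units: A^2 * s^4 / (kg * m^2)
V/C does NOT reduce to A^2 * s^4 / (kg * m^2); a valid unit for capacitance would be e.g. F.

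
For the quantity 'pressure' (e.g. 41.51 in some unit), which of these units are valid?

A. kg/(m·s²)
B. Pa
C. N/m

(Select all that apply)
A, B

pressure has SI base units: kg / (m * s^2)

Checking each option against kg / (m * s^2):
  A. kg/(m·s²): ✓ matches
  B. Pa: ✓ matches
  C. N/m: ✗ does not match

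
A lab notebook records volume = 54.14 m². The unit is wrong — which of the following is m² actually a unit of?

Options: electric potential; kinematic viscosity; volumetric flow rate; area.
area

volume should have units dimensionally equivalent to m^3 (e.g. m³).
The given unit 'm²' reduces to m^2. Of the listed options, that is the dimensionality of area.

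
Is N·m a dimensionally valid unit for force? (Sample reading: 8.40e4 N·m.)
No

force has SI base units: kg * m / s^2
N·m does NOT reduce to kg * m / s^2; a valid unit for force would be e.g. N.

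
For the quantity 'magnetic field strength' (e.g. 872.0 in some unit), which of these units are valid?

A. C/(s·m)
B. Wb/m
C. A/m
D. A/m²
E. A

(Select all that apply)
A, C

magnetic field strength has SI base units: A / m

Checking each option against A / m:
  A. C/(s·m): ✓ matches
  B. Wb/m: ✗ does not match
  C. A/m: ✓ matches
  D. A/m²: ✗ does not match
  E. A: ✗ does not match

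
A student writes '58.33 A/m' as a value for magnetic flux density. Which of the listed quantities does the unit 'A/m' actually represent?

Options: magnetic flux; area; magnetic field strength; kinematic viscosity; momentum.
magnetic field strength

magnetic flux density should have units dimensionally equivalent to kg / (A * s^2) (e.g. T).
The given unit 'A/m' reduces to A / m. Of the listed options, that is the dimensionality of magnetic field strength.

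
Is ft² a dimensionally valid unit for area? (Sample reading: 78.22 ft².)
Yes

area has SI base units: m^2
ft² reduces to the same SI base units, so it is a valid unit for area.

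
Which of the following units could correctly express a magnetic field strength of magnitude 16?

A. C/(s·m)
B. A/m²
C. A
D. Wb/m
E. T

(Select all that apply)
A

magnetic field strength has SI base units: A / m

Checking each option against A / m:
  A. C/(s·m): ✓ matches
  B. A/m²: ✗ does not match
  C. A: ✗ does not match
  D. Wb/m: ✗ does not match
  E. T: ✗ does not match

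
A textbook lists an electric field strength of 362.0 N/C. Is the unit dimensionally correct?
Yes

electric field strength has SI base units: kg * m / (A * s^3)
N/C reduces to the same SI base units, so it is a valid unit for electric field strength.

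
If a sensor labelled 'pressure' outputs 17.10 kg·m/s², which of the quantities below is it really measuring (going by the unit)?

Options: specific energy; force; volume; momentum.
force

pressure should have units dimensionally equivalent to kg / (m * s^2) (e.g. Pa).
The given unit 'kg·m/s²' reduces to kg * m / s^2. Of the listed options, that is the dimensionality of force.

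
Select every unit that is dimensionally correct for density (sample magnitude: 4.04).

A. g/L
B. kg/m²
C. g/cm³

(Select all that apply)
A, C

density has SI base units: kg / m^3

Checking each option against kg / m^3:
  A. g/L: ✓ matches
  B. kg/m²: ✗ does not match
  C. g/cm³: ✓ matches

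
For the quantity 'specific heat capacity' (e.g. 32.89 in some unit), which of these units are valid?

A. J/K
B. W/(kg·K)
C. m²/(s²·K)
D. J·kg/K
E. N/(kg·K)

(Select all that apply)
C

specific heat capacity has SI base units: m^2 / (s^2 * K)

Checking each option against m^2 / (s^2 * K):
  A. J/K: ✗ does not match
  B. W/(kg·K): ✗ does not match
  C. m²/(s²·K): ✓ matches
  D. J·kg/K: ✗ does not match
  E. N/(kg·K): ✗ does not match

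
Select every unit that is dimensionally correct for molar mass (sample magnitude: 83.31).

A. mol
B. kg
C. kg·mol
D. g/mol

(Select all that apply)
D

molar mass has SI base units: kg / mol

Checking each option against kg / mol:
  A. mol: ✗ does not match
  B. kg: ✗ does not match
  C. kg·mol: ✗ does not match
  D. g/mol: ✓ matches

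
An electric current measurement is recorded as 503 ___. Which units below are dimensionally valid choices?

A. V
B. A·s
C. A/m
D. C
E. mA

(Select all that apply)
E

electric current has SI base units: A

Checking each option against A:
  A. V: ✗ does not match
  B. A·s: ✗ does not match
  C. A/m: ✗ does not match
  D. C: ✗ does not match
  E. mA: ✓ matches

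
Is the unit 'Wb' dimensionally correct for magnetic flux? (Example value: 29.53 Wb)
Yes

magnetic flux has SI base units: kg * m^2 / (A * s^2)
Wb reduces to the same SI base units, so it is a valid unit for magnetic flux.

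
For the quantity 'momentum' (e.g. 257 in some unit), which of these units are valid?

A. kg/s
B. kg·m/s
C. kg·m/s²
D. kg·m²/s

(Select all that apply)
B

momentum has SI base units: kg * m / s

Checking each option against kg * m / s:
  A. kg/s: ✗ does not match
  B. kg·m/s: ✓ matches
  C. kg·m/s²: ✗ does not match
  D. kg·m²/s: ✗ does not match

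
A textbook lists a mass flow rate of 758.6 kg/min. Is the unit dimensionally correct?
Yes

mass flow rate has SI base units: kg / s
kg/min reduces to the same SI base units, so it is a valid unit for mass flow rate.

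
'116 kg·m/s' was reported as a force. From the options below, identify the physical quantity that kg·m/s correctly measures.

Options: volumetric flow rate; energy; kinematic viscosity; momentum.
momentum

force should have units dimensionally equivalent to kg * m / s^2 (e.g. N).
The given unit 'kg·m/s' reduces to kg * m / s. Of the listed options, that is the dimensionality of momentum.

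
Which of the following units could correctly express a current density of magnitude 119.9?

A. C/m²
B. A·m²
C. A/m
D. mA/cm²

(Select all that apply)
D

current density has SI base units: A / m^2

Checking each option against A / m^2:
  A. C/m²: ✗ does not match
  B. A·m²: ✗ does not match
  C. A/m: ✗ does not match
  D. mA/cm²: ✓ matches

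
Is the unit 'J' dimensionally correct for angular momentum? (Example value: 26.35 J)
No

angular momentum has SI base units: kg * m^2 / s
J does NOT reduce to kg * m^2 / s; a valid unit for angular momentum would be e.g. kg·m²/s.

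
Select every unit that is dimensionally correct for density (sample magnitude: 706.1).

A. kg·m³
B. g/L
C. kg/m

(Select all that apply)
B

density has SI base units: kg / m^3

Checking each option against kg / m^3:
  A. kg·m³: ✗ does not match
  B. g/L: ✓ matches
  C. kg/m: ✗ does not match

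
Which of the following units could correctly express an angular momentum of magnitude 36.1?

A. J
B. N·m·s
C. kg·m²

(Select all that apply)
B

angular momentum has SI base units: kg * m^2 / s

Checking each option against kg * m^2 / s:
  A. J: ✗ does not match
  B. N·m·s: ✓ matches
  C. kg·m²: ✗ does not match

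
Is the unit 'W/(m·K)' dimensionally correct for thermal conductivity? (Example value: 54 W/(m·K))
Yes

thermal conductivity has SI base units: kg * m / (s^3 * K)
W/(m·K) reduces to the same SI base units, so it is a valid unit for thermal conductivity.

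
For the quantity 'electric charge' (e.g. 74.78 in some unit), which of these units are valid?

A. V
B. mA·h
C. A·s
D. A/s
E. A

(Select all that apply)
B, C

electric charge has SI base units: A * s

Checking each option against A * s:
  A. V: ✗ does not match
  B. mA·h: ✓ matches
  C. A·s: ✓ matches
  D. A/s: ✗ does not match
  E. A: ✗ does not match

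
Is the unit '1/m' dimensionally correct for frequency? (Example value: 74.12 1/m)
No

frequency has SI base units: 1 / s
1/m does NOT reduce to 1 / s; a valid unit for frequency would be e.g. Hz.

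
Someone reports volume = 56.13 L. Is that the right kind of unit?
Yes

volume has SI base units: m^3
L reduces to the same SI base units, so it is a valid unit for volume.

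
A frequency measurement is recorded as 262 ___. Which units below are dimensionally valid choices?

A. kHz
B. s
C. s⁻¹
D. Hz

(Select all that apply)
A, C, D

frequency has SI base units: 1 / s

Checking each option against 1 / s:
  A. kHz: ✓ matches
  B. s: ✗ does not match
  C. s⁻¹: ✓ matches
  D. Hz: ✓ matches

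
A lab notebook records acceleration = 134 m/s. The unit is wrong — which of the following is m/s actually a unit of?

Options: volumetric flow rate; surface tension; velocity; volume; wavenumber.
velocity

acceleration should have units dimensionally equivalent to m / s^2 (e.g. m/s²).
The given unit 'm/s' reduces to m / s. Of the listed options, that is the dimensionality of velocity.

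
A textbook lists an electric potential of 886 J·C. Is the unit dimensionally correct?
No

electric potential has SI base units: kg * m^2 / (A * s^3)
J·C does NOT reduce to kg * m^2 / (A * s^3); a valid unit for electric potential would be e.g. V.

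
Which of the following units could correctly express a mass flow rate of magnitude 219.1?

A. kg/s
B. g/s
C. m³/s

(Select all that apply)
A, B

mass flow rate has SI base units: kg / s

Checking each option against kg / s:
  A. kg/s: ✓ matches
  B. g/s: ✓ matches
  C. m³/s: ✗ does not match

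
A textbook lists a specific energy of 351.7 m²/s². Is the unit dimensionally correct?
Yes

specific energy has SI base units: m^2 / s^2
m²/s² reduces to the same SI base units, so it is a valid unit for specific energy.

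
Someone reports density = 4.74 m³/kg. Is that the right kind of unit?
No

density has SI base units: kg / m^3
m³/kg does NOT reduce to kg / m^3; a valid unit for density would be e.g. kg/m³.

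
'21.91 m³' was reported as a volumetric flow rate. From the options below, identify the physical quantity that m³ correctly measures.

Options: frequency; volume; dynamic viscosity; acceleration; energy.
volume

volumetric flow rate should have units dimensionally equivalent to m^3 / s (e.g. m³/s).
The given unit 'm³' reduces to m^3. Of the listed options, that is the dimensionality of volume.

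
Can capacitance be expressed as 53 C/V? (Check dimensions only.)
Yes

capacitance has SI base units: A^2 * s^4 / (kg * m^2)
C/V reduces to the same SI base units, so it is a valid unit for capacitance.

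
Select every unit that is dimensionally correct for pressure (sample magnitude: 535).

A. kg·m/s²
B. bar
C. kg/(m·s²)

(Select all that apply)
B, C

pressure has SI base units: kg / (m * s^2)

Checking each option against kg / (m * s^2):
  A. kg·m/s²: ✗ does not match
  B. bar: ✓ matches
  C. kg/(m·s²): ✓ matches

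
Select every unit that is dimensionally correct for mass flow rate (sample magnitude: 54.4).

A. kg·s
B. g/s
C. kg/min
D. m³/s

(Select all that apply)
B, C

mass flow rate has SI base units: kg / s

Checking each option against kg / s:
  A. kg·s: ✗ does not match
  B. g/s: ✓ matches
  C. kg/min: ✓ matches
  D. m³/s: ✗ does not match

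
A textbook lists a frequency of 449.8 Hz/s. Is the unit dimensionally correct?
No

frequency has SI base units: 1 / s
Hz/s does NOT reduce to 1 / s; a valid unit for frequency would be e.g. Hz.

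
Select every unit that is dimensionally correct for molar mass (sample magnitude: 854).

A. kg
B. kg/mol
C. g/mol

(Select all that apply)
B, C

molar mass has SI base units: kg / mol

Checking each option against kg / mol:
  A. kg: ✗ does not match
  B. kg/mol: ✓ matches
  C. g/mol: ✓ matches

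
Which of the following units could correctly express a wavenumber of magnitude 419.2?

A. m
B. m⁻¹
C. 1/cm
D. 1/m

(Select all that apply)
B, C, D

wavenumber has SI base units: 1 / m

Checking each option against 1 / m:
  A. m: ✗ does not match
  B. m⁻¹: ✓ matches
  C. 1/cm: ✓ matches
  D. 1/m: ✓ matches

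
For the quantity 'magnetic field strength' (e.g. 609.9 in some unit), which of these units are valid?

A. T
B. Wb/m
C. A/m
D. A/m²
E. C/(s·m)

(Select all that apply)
C, E

magnetic field strength has SI base units: A / m

Checking each option against A / m:
  A. T: ✗ does not match
  B. Wb/m: ✗ does not match
  C. A/m: ✓ matches
  D. A/m²: ✗ does not match
  E. C/(s·m): ✓ matches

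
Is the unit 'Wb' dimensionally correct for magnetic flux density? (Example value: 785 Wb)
No

magnetic flux density has SI base units: kg / (A * s^2)
Wb does NOT reduce to kg / (A * s^2); a valid unit for magnetic flux density would be e.g. T.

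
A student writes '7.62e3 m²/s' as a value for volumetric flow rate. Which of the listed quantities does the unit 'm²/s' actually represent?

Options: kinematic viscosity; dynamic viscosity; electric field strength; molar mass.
kinematic viscosity

volumetric flow rate should have units dimensionally equivalent to m^3 / s (e.g. m³/s).
The given unit 'm²/s' reduces to m^2 / s. Of the listed options, that is the dimensionality of kinematic viscosity.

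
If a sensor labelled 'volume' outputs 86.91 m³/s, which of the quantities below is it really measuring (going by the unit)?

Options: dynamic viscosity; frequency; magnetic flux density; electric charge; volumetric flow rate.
volumetric flow rate

volume should have units dimensionally equivalent to m^3 (e.g. m³).
The given unit 'm³/s' reduces to m^3 / s. Of the listed options, that is the dimensionality of volumetric flow rate.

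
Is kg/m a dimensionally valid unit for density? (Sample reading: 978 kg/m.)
No

density has SI base units: kg / m^3
kg/m does NOT reduce to kg / m^3; a valid unit for density would be e.g. kg/m³.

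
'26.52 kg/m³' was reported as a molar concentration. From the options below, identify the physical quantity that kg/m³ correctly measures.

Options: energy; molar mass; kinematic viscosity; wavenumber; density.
density

molar concentration should have units dimensionally equivalent to mol / m^3 (e.g. mol/m³).
The given unit 'kg/m³' reduces to kg / m^3. Of the listed options, that is the dimensionality of density.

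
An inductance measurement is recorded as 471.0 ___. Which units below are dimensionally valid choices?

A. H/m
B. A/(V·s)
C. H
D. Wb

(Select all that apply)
C

inductance has SI base units: kg * m^2 / (A^2 * s^2)

Checking each option against kg * m^2 / (A^2 * s^2):
  A. H/m: ✗ does not match
  B. A/(V·s): ✗ does not match
  C. H: ✓ matches
  D. Wb: ✗ does not match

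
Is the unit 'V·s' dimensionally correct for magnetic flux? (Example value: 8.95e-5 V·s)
Yes

magnetic flux has SI base units: kg * m^2 / (A * s^2)
V·s reduces to the same SI base units, so it is a valid unit for magnetic flux.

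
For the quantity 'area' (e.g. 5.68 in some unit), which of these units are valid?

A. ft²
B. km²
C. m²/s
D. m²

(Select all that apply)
A, B, D

area has SI base units: m^2

Checking each option against m^2:
  A. ft²: ✓ matches
  B. km²: ✓ matches
  C. m²/s: ✗ does not match
  D. m²: ✓ matches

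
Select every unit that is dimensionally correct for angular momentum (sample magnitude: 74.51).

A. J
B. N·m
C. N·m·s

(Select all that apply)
C

angular momentum has SI base units: kg * m^2 / s

Checking each option against kg * m^2 / s:
  A. J: ✗ does not match
  B. N·m: ✗ does not match
  C. N·m·s: ✓ matches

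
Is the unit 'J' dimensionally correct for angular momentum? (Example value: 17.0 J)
No

angular momentum has SI base units: kg * m^2 / s
J does NOT reduce to kg * m^2 / s; a valid unit for angular momentum would be e.g. kg·m²/s.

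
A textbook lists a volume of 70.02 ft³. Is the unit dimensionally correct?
Yes

volume has SI base units: m^3
ft³ reduces to the same SI base units, so it is a valid unit for volume.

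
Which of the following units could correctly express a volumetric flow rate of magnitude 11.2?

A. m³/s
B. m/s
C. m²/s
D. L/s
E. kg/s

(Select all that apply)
A, D

volumetric flow rate has SI base units: m^3 / s

Checking each option against m^3 / s:
  A. m³/s: ✓ matches
  B. m/s: ✗ does not match
  C. m²/s: ✗ does not match
  D. L/s: ✓ matches
  E. kg/s: ✗ does not match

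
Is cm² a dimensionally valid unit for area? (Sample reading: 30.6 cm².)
Yes

area has SI base units: m^2
cm² reduces to the same SI base units, so it is a valid unit for area.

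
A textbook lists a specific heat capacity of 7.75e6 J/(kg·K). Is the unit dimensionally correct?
Yes

specific heat capacity has SI base units: m^2 / (s^2 * K)
J/(kg·K) reduces to the same SI base units, so it is a valid unit for specific heat capacity.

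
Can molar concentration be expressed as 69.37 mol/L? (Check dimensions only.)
Yes

molar concentration has SI base units: mol / m^3
mol/L reduces to the same SI base units, so it is a valid unit for molar concentration.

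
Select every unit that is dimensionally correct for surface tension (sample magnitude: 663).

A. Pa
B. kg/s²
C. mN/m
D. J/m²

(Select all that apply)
B, C, D

surface tension has SI base units: kg / s^2

Checking each option against kg / s^2:
  A. Pa: ✗ does not match
  B. kg/s²: ✓ matches
  C. mN/m: ✓ matches
  D. J/m²: ✓ matches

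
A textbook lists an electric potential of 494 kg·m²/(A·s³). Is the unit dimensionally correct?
Yes

electric potential has SI base units: kg * m^2 / (A * s^3)
kg·m²/(A·s³) reduces to the same SI base units, so it is a valid unit for electric potential.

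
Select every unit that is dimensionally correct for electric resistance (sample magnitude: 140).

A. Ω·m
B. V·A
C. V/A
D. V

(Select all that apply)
C

electric resistance has SI base units: kg * m^2 / (A^2 * s^3)

Checking each option against kg * m^2 / (A^2 * s^3):
  A. Ω·m: ✗ does not match
  B. V·A: ✗ does not match
  C. V/A: ✓ matches
  D. V: ✗ does not match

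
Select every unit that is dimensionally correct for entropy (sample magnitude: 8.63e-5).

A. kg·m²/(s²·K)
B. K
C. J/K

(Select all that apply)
A, C

entropy has SI base units: kg * m^2 / (s^2 * K)

Checking each option against kg * m^2 / (s^2 * K):
  A. kg·m²/(s²·K): ✓ matches
  B. K: ✗ does not match
  C. J/K: ✓ matches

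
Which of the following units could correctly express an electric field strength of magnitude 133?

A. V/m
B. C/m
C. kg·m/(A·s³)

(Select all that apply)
A, C

electric field strength has SI base units: kg * m / (A * s^3)

Checking each option against kg * m / (A * s^3):
  A. V/m: ✓ matches
  B. C/m: ✗ does not match
  C. kg·m/(A·s³): ✓ matches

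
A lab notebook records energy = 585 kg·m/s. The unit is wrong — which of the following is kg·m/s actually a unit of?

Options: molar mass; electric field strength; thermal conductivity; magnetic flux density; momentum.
momentum

energy should have units dimensionally equivalent to kg * m^2 / s^2 (e.g. J).
The given unit 'kg·m/s' reduces to kg * m / s. Of the listed options, that is the dimensionality of momentum.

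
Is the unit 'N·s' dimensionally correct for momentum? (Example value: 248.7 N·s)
Yes

momentum has SI base units: kg * m / s
N·s reduces to the same SI base units, so it is a valid unit for momentum.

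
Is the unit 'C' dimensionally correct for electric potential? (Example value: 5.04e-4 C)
No

electric potential has SI base units: kg * m^2 / (A * s^3)
C does NOT reduce to kg * m^2 / (A * s^3); a valid unit for electric potential would be e.g. V.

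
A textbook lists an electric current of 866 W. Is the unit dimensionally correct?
No

electric current has SI base units: A
W does NOT reduce to A; a valid unit for electric current would be e.g. A.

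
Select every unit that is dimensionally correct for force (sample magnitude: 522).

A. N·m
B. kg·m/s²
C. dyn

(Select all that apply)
B, C

force has SI base units: kg * m / s^2

Checking each option against kg * m / s^2:
  A. N·m: ✗ does not match
  B. kg·m/s²: ✓ matches
  C. dyn: ✓ matches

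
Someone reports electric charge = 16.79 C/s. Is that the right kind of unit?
No

electric charge has SI base units: A * s
C/s does NOT reduce to A * s; a valid unit for electric charge would be e.g. C.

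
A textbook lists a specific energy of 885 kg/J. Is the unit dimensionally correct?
No

specific energy has SI base units: m^2 / s^2
kg/J does NOT reduce to m^2 / s^2; a valid unit for specific energy would be e.g. J/kg.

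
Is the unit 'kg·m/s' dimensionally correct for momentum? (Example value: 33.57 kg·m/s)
Yes

momentum has SI base units: kg * m / s
kg·m/s reduces to the same SI base units, so it is a valid unit for momentum.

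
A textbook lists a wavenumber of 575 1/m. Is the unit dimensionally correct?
Yes

wavenumber has SI base units: 1 / m
1/m reduces to the same SI base units, so it is a valid unit for wavenumber.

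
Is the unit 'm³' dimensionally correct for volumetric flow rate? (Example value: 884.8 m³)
No

volumetric flow rate has SI base units: m^3 / s
m³ does NOT reduce to m^3 / s; a valid unit for volumetric flow rate would be e.g. m³/s.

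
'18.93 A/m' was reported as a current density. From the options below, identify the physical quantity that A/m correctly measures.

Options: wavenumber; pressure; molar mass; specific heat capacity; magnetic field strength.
magnetic field strength

current density should have units dimensionally equivalent to A / m^2 (e.g. A/m²).
The given unit 'A/m' reduces to A / m. Of the listed options, that is the dimensionality of magnetic field strength.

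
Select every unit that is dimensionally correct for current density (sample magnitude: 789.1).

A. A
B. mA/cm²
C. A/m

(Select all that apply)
B

current density has SI base units: A / m^2

Checking each option against A / m^2:
  A. A: ✗ does not match
  B. mA/cm²: ✓ matches
  C. A/m: ✗ does not match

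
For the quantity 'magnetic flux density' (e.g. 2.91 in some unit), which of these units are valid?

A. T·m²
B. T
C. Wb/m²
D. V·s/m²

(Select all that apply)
B, C, D

magnetic flux density has SI base units: kg / (A * s^2)

Checking each option against kg / (A * s^2):
  A. T·m²: ✗ does not match
  B. T: ✓ matches
  C. Wb/m²: ✓ matches
  D. V·s/m²: ✓ matches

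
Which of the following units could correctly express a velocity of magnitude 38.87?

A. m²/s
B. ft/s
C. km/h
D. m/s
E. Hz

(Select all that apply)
B, C, D

velocity has SI base units: m / s

Checking each option against m / s:
  A. m²/s: ✗ does not match
  B. ft/s: ✓ matches
  C. km/h: ✓ matches
  D. m/s: ✓ matches
  E. Hz: ✗ does not match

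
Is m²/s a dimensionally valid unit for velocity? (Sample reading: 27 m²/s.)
No

velocity has SI base units: m / s
m²/s does NOT reduce to m / s; a valid unit for velocity would be e.g. m/s.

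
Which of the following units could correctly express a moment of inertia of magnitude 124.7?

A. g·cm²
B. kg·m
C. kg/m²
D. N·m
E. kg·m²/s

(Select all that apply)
A

moment of inertia has SI base units: kg * m^2

Checking each option against kg * m^2:
  A. g·cm²: ✓ matches
  B. kg·m: ✗ does not match
  C. kg/m²: ✗ does not match
  D. N·m: ✗ does not match
  E. kg·m²/s: ✗ does not match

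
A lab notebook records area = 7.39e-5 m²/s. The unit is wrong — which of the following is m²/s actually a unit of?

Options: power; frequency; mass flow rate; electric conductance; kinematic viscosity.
kinematic viscosity

area should have units dimensionally equivalent to m^2 (e.g. m²).
The given unit 'm²/s' reduces to m^2 / s. Of the listed options, that is the dimensionality of kinematic viscosity.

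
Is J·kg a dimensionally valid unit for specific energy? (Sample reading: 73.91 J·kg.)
No

specific energy has SI base units: m^2 / s^2
J·kg does NOT reduce to m^2 / s^2; a valid unit for specific energy would be e.g. J/kg.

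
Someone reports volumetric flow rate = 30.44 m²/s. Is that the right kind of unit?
No

volumetric flow rate has SI base units: m^3 / s
m²/s does NOT reduce to m^3 / s; a valid unit for volumetric flow rate would be e.g. m³/s.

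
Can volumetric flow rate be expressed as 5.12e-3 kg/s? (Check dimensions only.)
No

volumetric flow rate has SI base units: m^3 / s
kg/s does NOT reduce to m^3 / s; a valid unit for volumetric flow rate would be e.g. m³/s.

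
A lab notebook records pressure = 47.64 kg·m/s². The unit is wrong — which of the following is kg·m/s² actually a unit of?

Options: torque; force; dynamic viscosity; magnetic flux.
force

pressure should have units dimensionally equivalent to kg / (m * s^2) (e.g. Pa).
The given unit 'kg·m/s²' reduces to kg * m / s^2. Of the listed options, that is the dimensionality of force.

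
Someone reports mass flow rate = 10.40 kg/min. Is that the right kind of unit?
Yes

mass flow rate has SI base units: kg / s
kg/min reduces to the same SI base units, so it is a valid unit for mass flow rate.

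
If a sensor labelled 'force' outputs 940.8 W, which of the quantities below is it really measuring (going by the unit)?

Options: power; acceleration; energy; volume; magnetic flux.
power

force should have units dimensionally equivalent to kg * m / s^2 (e.g. N).
The given unit 'W' reduces to kg * m^2 / s^3. Of the listed options, that is the dimensionality of power.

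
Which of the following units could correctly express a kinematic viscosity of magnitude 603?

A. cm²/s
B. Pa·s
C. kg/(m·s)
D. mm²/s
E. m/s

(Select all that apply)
A, D

kinematic viscosity has SI base units: m^2 / s

Checking each option against m^2 / s:
  A. cm²/s: ✓ matches
  B. Pa·s: ✗ does not match
  C. kg/(m·s): ✗ does not match
  D. mm²/s: ✓ matches
  E. m/s: ✗ does not match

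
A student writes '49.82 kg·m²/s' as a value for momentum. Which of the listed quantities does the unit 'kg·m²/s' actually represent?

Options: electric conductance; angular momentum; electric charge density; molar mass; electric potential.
angular momentum

momentum should have units dimensionally equivalent to kg * m / s (e.g. kg·m/s).
The given unit 'kg·m²/s' reduces to kg * m^2 / s. Of the listed options, that is the dimensionality of angular momentum.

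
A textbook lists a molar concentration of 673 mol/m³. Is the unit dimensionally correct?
Yes

molar concentration has SI base units: mol / m^3
mol/m³ reduces to the same SI base units, so it is a valid unit for molar concentration.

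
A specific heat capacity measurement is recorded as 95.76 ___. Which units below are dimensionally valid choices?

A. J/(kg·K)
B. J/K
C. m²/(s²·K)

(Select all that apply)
A, C

specific heat capacity has SI base units: m^2 / (s^2 * K)

Checking each option against m^2 / (s^2 * K):
  A. J/(kg·K): ✓ matches
  B. J/K: ✗ does not match
  C. m²/(s²·K): ✓ matches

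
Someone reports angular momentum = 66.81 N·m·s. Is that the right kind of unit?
Yes

angular momentum has SI base units: kg * m^2 / s
N·m·s reduces to the same SI base units, so it is a valid unit for angular momentum.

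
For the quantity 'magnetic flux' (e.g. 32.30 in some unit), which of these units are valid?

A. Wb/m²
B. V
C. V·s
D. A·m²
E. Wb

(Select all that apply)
C, E

magnetic flux has SI base units: kg * m^2 / (A * s^2)

Checking each option against kg * m^2 / (A * s^2):
  A. Wb/m²: ✗ does not match
  B. V: ✗ does not match
  C. V·s: ✓ matches
  D. A·m²: ✗ does not match
  E. Wb: ✓ matches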